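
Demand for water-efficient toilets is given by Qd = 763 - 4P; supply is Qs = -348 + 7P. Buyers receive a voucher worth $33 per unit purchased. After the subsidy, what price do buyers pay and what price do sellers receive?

Pre-subsidy: 763 - 4P = -348 + 7P gives P* = 101, Q* = 359.
With the rebate, buyers effectively pay Pb = Ps − 33, where Ps is the price sellers receive.
Demand in terms of Ps becomes Qd = 763 − 4(Ps − 33) = 895 - 4Ps. Setting this equal to supply: 895 - 4Ps = -348 + 7Ps, so Ps = 113.
Buyers pay Pb = 113 − 33 = 80; Q' = -348 + 7·113 = 443.

Buyers pay $80; sellers receive $113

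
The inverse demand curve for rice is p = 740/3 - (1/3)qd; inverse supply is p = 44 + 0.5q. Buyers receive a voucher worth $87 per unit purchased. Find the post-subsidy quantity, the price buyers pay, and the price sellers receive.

q' = 347.6; buyers pay $130.8; sellers receive $217.8

Pre-subsidy: 740/3 - (1/3)q = 44 + 0.5q gives q* = 243.2 and p* = 165.6.
With the rebate, buyers effectively pay pb = ps − 87, where ps is the price sellers receive.
On the curves, pb = 740/3 - (1/3)q and ps = 44 + 0.5q; the wedge ps − pb = 87 gives 44 + 0.5q − (740/3 - (1/3)q) = 87, so q' = 347.6.
Then pb = 740/3 − (1/3)·347.6 = 130.8 and ps = 44 + 0.5·347.6 = 217.8.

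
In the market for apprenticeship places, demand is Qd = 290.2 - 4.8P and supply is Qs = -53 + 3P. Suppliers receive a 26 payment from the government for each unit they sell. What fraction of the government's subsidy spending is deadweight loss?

Pre-subsidy: 290.2 - 4.8P = -53 + 3P gives P* = 44, Q* = 79.
With the subsidy, sellers receive Ps = Pb + 26 for each unit, where Pb is the price buyers pay.
Supply in terms of Pb becomes Qs = -53 + 3(Pb + 26) = 25 + 3Pb. Setting this equal to demand: 290.2 - 4.8Pb = 25 + 3Pb, so Pb = 34.
Sellers receive Ps = 34 + 26 = 60; Q' = 290.2 − 4.8·34 = 127.
ΔCS = ½(79 + 127)(44 − 34) = 1030; ΔPS = ½(79 + 127)(60 − 44) = 1648.
Government spending = 26 × 127 = 3302.
DWL = ½ × 26 × (127 − 79) = 624; fraction = 624 / 3302 = 24/127.

DWL / government spending = 24/127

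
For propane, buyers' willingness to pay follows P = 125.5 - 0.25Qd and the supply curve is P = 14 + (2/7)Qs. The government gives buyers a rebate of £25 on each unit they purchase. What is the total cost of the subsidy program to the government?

Government cost = £6370

Pre-subsidy: 125.5 - 0.25Q = 14 + (2/7)Q gives Q* = 3122/15 and P* = 1102/15.
With the rebate, buyers effectively pay Pb = Ps − 25, where Ps is the price sellers receive.
On the curves, Pb = 125.5 - 0.25Q and Ps = 14 + (2/7)Q; the wedge Ps − Pb = 25 gives 14 + (2/7)Q − (125.5 - 0.25Q) = 25, so Q' = 254.8.
Then Pb = 125.5 − 0.25·254.8 = 61.8 and Ps = 14 + (2/7)·254.8 = 86.8.
Government outlay = subsidy × quantity = 25 × 254.8 = 6370.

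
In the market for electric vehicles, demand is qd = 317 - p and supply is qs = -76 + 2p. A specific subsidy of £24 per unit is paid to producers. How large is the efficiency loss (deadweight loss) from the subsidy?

Deadweight loss = £192

Pre-subsidy: 317 - p = -76 + 2p gives p* = 131, q* = 186.
With the subsidy, sellers receive ps = pb + 24 for each unit, where pb is the price buyers pay.
Supply in terms of pb becomes qs = -76 + 2(pb + 24) = -28 + 2pb. Setting this equal to demand: 317 - pb = -28 + 2pb, so pb = 115.
Sellers receive ps = 115 + 24 = 139; q' = 317 − 1·115 = 202.
The subsidy expands output by 202 − 186 = 16 past the efficient level; on those units the gap between marginal cost and willingness to pay runs from 0 up to 24.
DWL = ½ × 24 × 16 = 192.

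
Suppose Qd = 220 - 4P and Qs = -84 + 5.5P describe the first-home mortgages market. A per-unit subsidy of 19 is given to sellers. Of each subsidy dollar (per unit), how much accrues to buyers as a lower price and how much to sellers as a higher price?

Buyers gain 11 per unit; sellers gain 8 per unit

Pre-subsidy: 220 - 4P = -84 + 5.5P gives P* = 32, Q* = 92.
With the subsidy, sellers receive Ps = Pb + 19 for each unit, where Pb is the price buyers pay.
Supply in terms of Pb becomes Qs = -84 + 5.5(Pb + 19) = 20.5 + 5.5Pb. Setting this equal to demand: 220 - 4Pb = 20.5 + 5.5Pb, so Pb = 21.
Sellers receive Ps = 21 + 19 = 40; Q' = 220 − 4·21 = 136.
Buyers' price falls by P* − Pb = 32 − 21 = 11; sellers' price rises by Ps − P* = 40 − 32 = 8.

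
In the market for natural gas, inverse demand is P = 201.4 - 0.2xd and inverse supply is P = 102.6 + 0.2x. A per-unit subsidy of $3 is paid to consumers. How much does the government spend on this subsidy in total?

Government cost = $763.5

Pre-subsidy: 201.4 - 0.2x = 102.6 + 0.2x gives x* = 247 and P* = 152.
With the rebate, buyers effectively pay Pb = Ps − 3, where Ps is the price sellers receive.
On the curves, Pb = 201.4 - 0.2x and Ps = 102.6 + 0.2x; the wedge Ps − Pb = 3 gives 102.6 + 0.2x − (201.4 - 0.2x) = 3, so x' = 254.5.
Then Pb = 201.4 − 0.2·254.5 = 150.5 and Ps = 102.6 + 0.2·254.5 = 153.5.
Government outlay = subsidy × quantity = 3 × 254.5 = 763.5.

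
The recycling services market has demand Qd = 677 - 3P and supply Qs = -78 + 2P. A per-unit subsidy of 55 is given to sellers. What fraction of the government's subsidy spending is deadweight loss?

DWL / government spending = 33/290

Pre-subsidy: 677 - 3P = -78 + 2P gives P* = 151, Q* = 224.
With the subsidy, sellers receive Ps = Pb + 55 for each unit, where Pb is the price buyers pay.
Supply in terms of Pb becomes Qs = -78 + 2(Pb + 55) = 32 + 2Pb. Setting this equal to demand: 677 - 3Pb = 32 + 2Pb, so Pb = 129.
Sellers receive Ps = 129 + 55 = 184; Q' = 677 − 3·129 = 290.
ΔCS = ½(224 + 290)(151 − 129) = 5654; ΔPS = ½(224 + 290)(184 − 151) = 8481.
Government spending = 55 × 290 = 15950.
DWL = ½ × 55 × (290 − 224) = 1815; fraction = 1815 / 15950 = 33/290.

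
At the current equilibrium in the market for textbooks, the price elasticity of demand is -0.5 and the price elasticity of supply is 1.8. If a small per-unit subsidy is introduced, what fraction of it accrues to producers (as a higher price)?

For a small subsidy around the equilibrium, the benefit split depends on the relative slopes, which at a point are proportional to the elasticities.
Buyer share = εs/(εs + |εd|) = 1.8/(1.8 + 0.5) = 18/23; seller share = |εd|/(εs + |εd|) = 5/23.
So producers capture 5/23 of the subsidy.

Producer share = 5/23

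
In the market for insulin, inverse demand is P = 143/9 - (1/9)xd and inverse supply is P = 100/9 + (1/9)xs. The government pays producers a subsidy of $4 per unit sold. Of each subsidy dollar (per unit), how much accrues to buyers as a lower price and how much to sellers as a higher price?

Buyers gain $2 per unit; sellers gain $2 per unit

Pre-subsidy: 143/9 - (1/9)x = 100/9 + (1/9)x gives x* = 21.5 and P* = 13.5.
With the subsidy, sellers receive Ps = Pb + 4 for each unit, where Pb is the price buyers pay.
On the curves, Pb = 143/9 - (1/9)x and Ps = 100/9 + (1/9)x; the wedge Ps − Pb = 4 gives 100/9 + (1/9)x − (143/9 - (1/9)x) = 4, so x' = 39.5.
Then Pb = 143/9 − (1/9)·39.5 = 11.5 and Ps = 100/9 + (1/9)·39.5 = 15.5.
Buyers' price falls by P* − Pb = 13.5 − 11.5 = 2; sellers' price rises by Ps − P* = 15.5 − 13.5 = 2.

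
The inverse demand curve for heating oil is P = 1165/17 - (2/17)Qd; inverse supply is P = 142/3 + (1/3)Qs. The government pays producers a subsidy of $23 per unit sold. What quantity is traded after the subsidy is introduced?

Q' = 98

Pre-subsidy: 1165/17 - (2/17)Q = 142/3 + (1/3)Q gives Q* = 47 and P* = 63.
With the subsidy, sellers receive Ps = Pb + 23 for each unit, where Pb is the price buyers pay.
On the curves, Pb = 1165/17 - (2/17)Q and Ps = 142/3 + (1/3)Q; the wedge Ps − Pb = 23 gives 142/3 + (1/3)Q − (1165/17 - (2/17)Q) = 23, so Q' = 98.
Then Pb = 1165/17 − (2/17)·98 = 57 and Ps = 142/3 + (1/3)·98 = 80.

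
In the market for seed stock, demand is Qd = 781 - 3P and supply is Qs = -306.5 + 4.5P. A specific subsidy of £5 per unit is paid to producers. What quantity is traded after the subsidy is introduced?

Q' = 355

Pre-subsidy: 781 - 3P = -306.5 + 4.5P gives P* = 145, Q* = 346.
With the subsidy, sellers receive Ps = Pb + 5 for each unit, where Pb is the price buyers pay.
Supply in terms of Pb becomes Qs = -306.5 + 4.5(Pb + 5) = -284 + 4.5Pb. Setting this equal to demand: 781 - 3Pb = -284 + 4.5Pb, so Pb = 142.
Sellers receive Ps = 142 + 5 = 147; Q' = 781 − 3·142 = 355.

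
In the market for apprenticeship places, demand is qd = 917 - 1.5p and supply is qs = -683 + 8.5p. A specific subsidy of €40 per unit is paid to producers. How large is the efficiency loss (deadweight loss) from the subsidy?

Pre-subsidy: 917 - 1.5p = -683 + 8.5p gives p* = 160, q* = 677.
With the subsidy, sellers receive ps = pb + 40 for each unit, where pb is the price buyers pay.
Supply in terms of pb becomes qs = -683 + 8.5(pb + 40) = -343 + 8.5pb. Setting this equal to demand: 917 - 1.5pb = -343 + 8.5pb, so pb = 126.
Sellers receive ps = 126 + 40 = 166; q' = 917 − 1.5·126 = 728.
The subsidy expands output by 728 − 677 = 51 past the efficient level; on those units the gap between marginal cost and willingness to pay runs from 0 up to 40.
DWL = ½ × 40 × 51 = 1020.

Deadweight loss = €1020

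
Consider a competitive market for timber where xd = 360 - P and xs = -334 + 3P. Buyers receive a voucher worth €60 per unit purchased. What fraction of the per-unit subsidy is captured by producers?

Pre-subsidy: 360 - P = -334 + 3P gives P* = 173.5, x* = 186.5.
With the rebate, buyers effectively pay Pb = Ps − 60, where Ps is the price sellers receive.
Demand in terms of Ps becomes xd = 360 − 1(Ps − 60) = 420 - Ps. Setting this equal to supply: 420 - Ps = -334 + 3Ps, so Ps = 188.5.
Buyers pay Pb = 188.5 − 60 = 128.5; x' = -334 + 3·188.5 = 231.5.
Buyers' price falls by P* − Pb = 173.5 − 128.5 = 45; sellers' price rises by Ps − P* = 188.5 − 173.5 = 15.
So producers capture 15/60 = 0.25 of each unit of subsidy.

Producer share = 0.25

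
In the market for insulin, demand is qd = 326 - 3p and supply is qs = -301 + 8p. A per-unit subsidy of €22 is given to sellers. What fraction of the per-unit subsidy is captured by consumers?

Pre-subsidy: 326 - 3p = -301 + 8p gives p* = 57, q* = 155.
With the subsidy, sellers receive ps = pb + 22 for each unit, where pb is the price buyers pay.
Supply in terms of pb becomes qs = -301 + 8(pb + 22) = -125 + 8pb. Setting this equal to demand: 326 - 3pb = -125 + 8pb, so pb = 41.
Sellers receive ps = 41 + 22 = 63; q' = 326 − 3·41 = 203.
Buyers' price falls by p* − pb = 57 − 41 = 16; sellers' price rises by ps − p* = 63 − 57 = 6.
So consumers capture 16/22 = 8/11 of each unit of subsidy.

Consumer share = 8/11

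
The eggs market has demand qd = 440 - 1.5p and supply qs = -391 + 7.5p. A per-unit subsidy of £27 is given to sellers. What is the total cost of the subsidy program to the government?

Government cost = £9051.75

Pre-subsidy: 440 - 1.5p = -391 + 7.5p gives p* = 277/3, q* = 301.5.
With the subsidy, sellers receive ps = pb + 27 for each unit, where pb is the price buyers pay.
Supply in terms of pb becomes qs = -391 + 7.5(pb + 27) = -188.5 + 7.5pb. Setting this equal to demand: 440 - 1.5pb = -188.5 + 7.5pb, so pb = 419/6.
Sellers receive ps = 419/6 + 27 = 581/6; q' = 440 − 1.5·(419/6) = 335.25.
Government outlay = subsidy × quantity = 27 × 335.25 = 9051.75.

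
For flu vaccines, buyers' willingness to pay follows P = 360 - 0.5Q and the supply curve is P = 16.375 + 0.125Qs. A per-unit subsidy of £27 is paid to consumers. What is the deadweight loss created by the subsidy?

Pre-subsidy: 360 - 0.5Q = 16.375 + 0.125Q gives Q* = 549.8 and P* = 85.1.
With the rebate, buyers effectively pay Pb = Ps − 27, where Ps is the price sellers receive.
On the curves, Pb = 360 - 0.5Q and Ps = 16.375 + 0.125Q; the wedge Ps − Pb = 27 gives 16.375 + 0.125Q − (360 - 0.5Q) = 27, so Q' = 593.
Then Pb = 360 − 0.5·593 = 63.5 and Ps = 16.375 + 0.125·593 = 90.5.
The subsidy expands output by 593 − 549.8 = 43.2 past the efficient level; on those units the gap between marginal cost and willingness to pay runs from 0 up to 27.
DWL = ½ × 27 × 43.2 = 583.2.

Deadweight loss = £583.2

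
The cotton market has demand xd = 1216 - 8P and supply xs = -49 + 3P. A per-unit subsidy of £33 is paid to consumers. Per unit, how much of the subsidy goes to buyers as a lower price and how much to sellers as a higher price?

Buyers gain £9 per unit; sellers gain £24 per unit

Pre-subsidy: 1216 - 8P = -49 + 3P gives P* = 115, x* = 296.
With the rebate, buyers effectively pay Pb = Ps − 33, where Ps is the price sellers receive.
Demand in terms of Ps becomes xd = 1216 − 8(Ps − 33) = 1480 - 8Ps. Setting this equal to supply: 1480 - 8Ps = -49 + 3Ps, so Ps = 139.
Buyers pay Pb = 139 − 33 = 106; x' = -49 + 3·139 = 368.
Buyers' price falls by P* − Pb = 115 − 106 = 9; sellers' price rises by Ps − P* = 139 − 115 = 24.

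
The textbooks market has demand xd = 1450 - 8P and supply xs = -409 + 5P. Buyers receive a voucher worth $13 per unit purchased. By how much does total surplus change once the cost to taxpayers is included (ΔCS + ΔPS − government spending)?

Pre-subsidy: 1450 - 8P = -409 + 5P gives P* = 143, x* = 306.
With the rebate, buyers effectively pay Pb = Ps − 13, where Ps is the price sellers receive.
Demand in terms of Ps becomes xd = 1450 − 8(Ps − 13) = 1554 - 8Ps. Setting this equal to supply: 1554 - 8Ps = -409 + 5Ps, so Ps = 151.
Buyers pay Pb = 151 − 13 = 138; x' = -409 + 5·151 = 346.
ΔCS = ½(306 + 346)(143 − 138) = 1630; ΔPS = ½(306 + 346)(151 − 143) = 2608.
Government spending = 13 × 346 = 4498.
Net change = 1630 + 2608 − 4498 = -260. The loss equals the DWL triangle ½·13·40.

Net change in total surplus = -$260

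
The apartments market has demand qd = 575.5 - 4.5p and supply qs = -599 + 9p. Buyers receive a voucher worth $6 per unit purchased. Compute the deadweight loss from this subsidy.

Pre-subsidy: 575.5 - 4.5p = -599 + 9p gives p* = 87, q* = 184.
With the rebate, buyers effectively pay pb = ps − 6, where ps is the price sellers receive.
Demand in terms of ps becomes qd = 575.5 − 4.5(ps − 6) = 602.5 - 4.5ps. Setting this equal to supply: 602.5 - 4.5ps = -599 + 9ps, so ps = 89.
Buyers pay pb = 89 − 6 = 83; q' = -599 + 9·89 = 202.
The subsidy expands output by 202 − 184 = 18 past the efficient level; on those units the gap between marginal cost and willingness to pay runs from 0 up to 6.
DWL = ½ × 6 × 18 = 54.

Deadweight loss = $54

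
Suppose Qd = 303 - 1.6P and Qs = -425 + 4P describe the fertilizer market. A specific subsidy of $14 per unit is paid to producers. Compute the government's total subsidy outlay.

Pre-subsidy: 303 - 1.6P = -425 + 4P gives P* = 130, Q* = 95.
With the subsidy, sellers receive Ps = Pb + 14 for each unit, where Pb is the price buyers pay.
Supply in terms of Pb becomes Qs = -425 + 4(Pb + 14) = -369 + 4Pb. Setting this equal to demand: 303 - 1.6Pb = -369 + 4Pb, so Pb = 120.
Sellers receive Ps = 120 + 14 = 134; Q' = 303 − 1.6·120 = 111.
Government outlay = subsidy × quantity = 14 × 111 = 1554.

Government cost = $1554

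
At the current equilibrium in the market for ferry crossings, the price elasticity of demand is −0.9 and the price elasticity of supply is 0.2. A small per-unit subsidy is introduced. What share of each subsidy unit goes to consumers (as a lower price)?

Consumer share = 2/11

For a small subsidy around the equilibrium, the benefit split depends on the relative slopes, which at a point are proportional to the elasticities.
Buyer share = εs/(εs + |εd|) = 0.2/(0.2 + 0.9) = 2/11; seller share = |εd|/(εs + |εd|) = 9/11.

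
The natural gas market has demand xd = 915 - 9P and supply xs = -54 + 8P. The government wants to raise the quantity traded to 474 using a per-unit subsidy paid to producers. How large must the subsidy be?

At x = 474, invert demand for the buyer price: Pb = (915 − 474)/9 = 49; invert supply for the seller price: Ps = (474 − (-54))/8 = 66.
The subsidy must fill the gap: s = Ps − Pb = 66 − 49 = 17.

Required subsidy s = 17 per unit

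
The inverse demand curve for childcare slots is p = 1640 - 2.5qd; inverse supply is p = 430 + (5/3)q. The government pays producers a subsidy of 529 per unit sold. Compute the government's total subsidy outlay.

Pre-subsidy: 1640 - 2.5q = 430 + (5/3)q gives q* = 290.4 and p* = 914.
With the subsidy, sellers receive ps = pb + 529 for each unit, where pb is the price buyers pay.
On the curves, pb = 1640 - 2.5q and ps = 430 + (5/3)q; the wedge ps − pb = 529 gives 430 + (5/3)q − (1640 - 2.5q) = 529, so q' = 417.36.
Then pb = 1640 − 2.5·417.36 = 596.6 and ps = 430 + (5/3)·417.36 = 1125.6.
Government outlay = subsidy × quantity = 529 × 417.36 = 220783.44.

Government cost = 220783.44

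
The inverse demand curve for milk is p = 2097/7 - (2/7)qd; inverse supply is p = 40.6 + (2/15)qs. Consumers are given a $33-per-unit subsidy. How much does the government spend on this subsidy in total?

Government cost = $22992.75

Pre-subsidy: 2097/7 - (2/7)q = 40.6 + (2/15)q gives q* = 618 and p* = 123.
With the rebate, buyers effectively pay pb = ps − 33, where ps is the price sellers receive.
On the curves, pb = 2097/7 - (2/7)q and ps = 40.6 + (2/15)q; the wedge ps − pb = 33 gives 40.6 + (2/15)q − (2097/7 - (2/7)q) = 33, so q' = 696.75.
Then pb = 2097/7 − (2/7)·696.75 = 100.5 and ps = 40.6 + (2/15)·696.75 = 133.5.
Government outlay = subsidy × quantity = 33 × 696.75 = 22992.75.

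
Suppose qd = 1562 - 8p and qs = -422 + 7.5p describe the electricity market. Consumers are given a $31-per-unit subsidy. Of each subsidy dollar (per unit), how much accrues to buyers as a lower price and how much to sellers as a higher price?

Pre-subsidy: 1562 - 8p = -422 + 7.5p gives p* = 128, q* = 538.
With the rebate, buyers effectively pay pb = ps − 31, where ps is the price sellers receive.
Demand in terms of ps becomes qd = 1562 − 8(ps − 31) = 1810 - 8ps. Setting this equal to supply: 1810 - 8ps = -422 + 7.5ps, so ps = 144.
Buyers pay pb = 144 − 31 = 113; q' = -422 + 7.5·144 = 658.
Buyers' price falls by p* − pb = 128 − 113 = 15; sellers' price rises by ps − p* = 144 − 128 = 16.

Buyers gain $15 per unit; sellers gain $16 per unit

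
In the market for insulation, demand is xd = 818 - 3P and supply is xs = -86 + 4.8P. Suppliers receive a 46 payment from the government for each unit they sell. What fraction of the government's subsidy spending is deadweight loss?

Pre-subsidy: 818 - 3P = -86 + 4.8P gives P* = 4520/39, x* = 6114/13.
With the subsidy, sellers receive Ps = Pb + 46 for each unit, where Pb is the price buyers pay.
Supply in terms of Pb becomes xs = -86 + 4.8(Pb + 46) = 134.8 + 4.8Pb. Setting this equal to demand: 818 - 3Pb = 134.8 + 4.8Pb, so Pb = 3416/39.
Sellers receive Ps = 3416/39 + 46 = 5210/39; x' = 818 − 3·(3416/39) = 7218/13.
ΔCS = ½(6114/13 + 7218/13)(4520/39 − 3416/39) = 2453088/169; ΔPS = ½(6114/13 + 7218/13)(5210/39 − 4520/39) = 1533180/169.
Government spending = 46 × 7218/13 = 332028/13.
DWL = ½ × 46 × (7218/13 − 6114/13) = 25392/13; fraction = (25392/13) / (332028/13) = 92/1203.

DWL / government spending = 92/1203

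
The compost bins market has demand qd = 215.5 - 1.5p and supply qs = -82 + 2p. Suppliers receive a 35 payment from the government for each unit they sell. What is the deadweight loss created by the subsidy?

Pre-subsidy: 215.5 - 1.5p = -82 + 2p gives p* = 85, q* = 88.
With the subsidy, sellers receive ps = pb + 35 for each unit, where pb is the price buyers pay.
Supply in terms of pb becomes qs = -82 + 2(pb + 35) = -12 + 2pb. Setting this equal to demand: 215.5 - 1.5pb = -12 + 2pb, so pb = 65.
Sellers receive ps = 65 + 35 = 100; q' = 215.5 − 1.5·65 = 118.
The subsidy expands output by 118 − 88 = 30 past the efficient level; on those units the gap between marginal cost and willingness to pay runs from 0 up to 35.
DWL = ½ × 35 × 30 = 525.

Deadweight loss = 525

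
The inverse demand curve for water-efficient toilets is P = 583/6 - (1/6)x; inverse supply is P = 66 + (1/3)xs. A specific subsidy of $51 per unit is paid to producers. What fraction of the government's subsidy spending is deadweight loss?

Pre-subsidy: 583/6 - (1/6)x = 66 + (1/3)x gives x* = 187/3 and P* = 781/9.
With the subsidy, sellers receive Ps = Pb + 51 for each unit, where Pb is the price buyers pay.
On the curves, Pb = 583/6 - (1/6)x and Ps = 66 + (1/3)x; the wedge Ps − Pb = 51 gives 66 + (1/3)x − (583/6 - (1/6)x) = 51, so x' = 493/3.
Then Pb = 583/6 − (1/6)·(493/3) = 628/9 and Ps = 66 + (1/3)·(493/3) = 1087/9.
ΔCS = ½(187/3 + 493/3)(781/9 − 628/9) = 5780/3; ΔPS = ½(187/3 + 493/3)(1087/9 − 781/9) = 11560/3.
Government spending = 51 × 493/3 = 8381.
DWL = ½ × 51 × (493/3 − 187/3) = 2601; fraction = 2601 / 8381 = 9/29.

DWL / government spending = 9/29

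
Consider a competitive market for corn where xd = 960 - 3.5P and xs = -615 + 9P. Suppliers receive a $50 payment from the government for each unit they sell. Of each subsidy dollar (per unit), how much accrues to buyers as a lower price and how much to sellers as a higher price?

Buyers gain $36 per unit; sellers gain $14 per unit

Pre-subsidy: 960 - 3.5P = -615 + 9P gives P* = 126, x* = 519.
With the subsidy, sellers receive Ps = Pb + 50 for each unit, where Pb is the price buyers pay.
Supply in terms of Pb becomes xs = -615 + 9(Pb + 50) = -165 + 9Pb. Setting this equal to demand: 960 - 3.5Pb = -165 + 9Pb, so Pb = 90.
Sellers receive Ps = 90 + 50 = 140; x' = 960 − 3.5·90 = 645.
Buyers' price falls by P* − Pb = 126 − 90 = 36; sellers' price rises by Ps − P* = 140 − 126 = 14.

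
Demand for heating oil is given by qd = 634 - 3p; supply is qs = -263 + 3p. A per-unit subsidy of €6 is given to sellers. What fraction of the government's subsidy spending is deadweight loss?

Pre-subsidy: 634 - 3p = -263 + 3p gives p* = 149.5, q* = 185.5.
With the subsidy, sellers receive ps = pb + 6 for each unit, where pb is the price buyers pay.
Supply in terms of pb becomes qs = -263 + 3(pb + 6) = -245 + 3pb. Setting this equal to demand: 634 - 3pb = -245 + 3pb, so pb = 146.5.
Sellers receive ps = 146.5 + 6 = 152.5; q' = 634 − 3·146.5 = 194.5.
ΔCS = ½(185.5 + 194.5)(149.5 − 146.5) = 570; ΔPS = ½(185.5 + 194.5)(152.5 − 149.5) = 570.
Government spending = 6 × 194.5 = 1167.
DWL = ½ × 6 × (194.5 − 185.5) = 27; fraction = 27 / 1167 = 9/389.

DWL / government spending = 9/389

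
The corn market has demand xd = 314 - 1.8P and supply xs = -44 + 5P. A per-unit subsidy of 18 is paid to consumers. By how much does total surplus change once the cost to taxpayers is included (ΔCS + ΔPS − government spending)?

Net change in total surplus = -3645/17

Pre-subsidy: 314 - 1.8P = -44 + 5P gives P* = 895/17, x* = 3727/17.
With the rebate, buyers effectively pay Pb = Ps − 18, where Ps is the price sellers receive.
Demand in terms of Ps becomes xd = 314 − 1.8(Ps − 18) = 346.4 - 1.8Ps. Setting this equal to supply: 346.4 - 1.8Ps = -44 + 5Ps, so Ps = 976/17.
Buyers pay Pb = 976/17 − 18 = 670/17; x' = -44 + 5·(976/17) = 4132/17.
ΔCS = ½(3727/17 + 4132/17)(895/17 − 670/17) = 1768275/578; ΔPS = ½(3727/17 + 4132/17)(976/17 − 895/17) = 636579/578.
Government spending = 18 × 4132/17 = 74376/17.
Net change = 1768275/578 + 636579/578 − 74376/17 = -3645/17. The loss equals the DWL triangle ½·18·405/17.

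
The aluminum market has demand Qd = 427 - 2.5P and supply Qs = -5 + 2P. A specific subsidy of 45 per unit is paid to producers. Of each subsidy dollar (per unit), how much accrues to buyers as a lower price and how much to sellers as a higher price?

Buyers gain 20 per unit; sellers gain 25 per unit

Pre-subsidy: 427 - 2.5P = -5 + 2P gives P* = 96, Q* = 187.
With the subsidy, sellers receive Ps = Pb + 45 for each unit, where Pb is the price buyers pay.
Supply in terms of Pb becomes Qs = -5 + 2(Pb + 45) = 85 + 2Pb. Setting this equal to demand: 427 - 2.5Pb = 85 + 2Pb, so Pb = 76.
Sellers receive Ps = 76 + 45 = 121; Q' = 427 − 2.5·76 = 237.
Buyers' price falls by P* − Pb = 96 − 76 = 20; sellers' price rises by Ps − P* = 121 − 96 = 25.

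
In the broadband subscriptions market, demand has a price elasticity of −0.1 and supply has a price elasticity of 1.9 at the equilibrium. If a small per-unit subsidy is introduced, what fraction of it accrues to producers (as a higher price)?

Producer share = 0.05

For a small subsidy around the equilibrium, the benefit split depends on the relative slopes, which at a point are proportional to the elasticities.
Buyer share = εs/(εs + |εd|) = 1.9/(1.9 + 0.1) = 0.95; seller share = |εd|/(εs + |εd|) = 0.05.
So producers capture 0.05 of the subsidy.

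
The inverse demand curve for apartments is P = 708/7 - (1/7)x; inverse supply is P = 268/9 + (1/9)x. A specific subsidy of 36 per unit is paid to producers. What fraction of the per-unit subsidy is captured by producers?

Pre-subsidy: 708/7 - (1/7)x = 268/9 + (1/9)x gives x* = 281 and P* = 61.
With the subsidy, sellers receive Ps = Pb + 36 for each unit, where Pb is the price buyers pay.
On the curves, Pb = 708/7 - (1/7)x and Ps = 268/9 + (1/9)x; the wedge Ps − Pb = 36 gives 268/9 + (1/9)x − (708/7 - (1/7)x) = 36, so x' = 422.75.
Then Pb = 708/7 − (1/7)·422.75 = 40.75 and Ps = 268/9 + (1/9)·422.75 = 76.75.
Buyers' price falls by P* − Pb = 61 − 40.75 = 20.25; sellers' price rises by Ps − P* = 76.75 − 61 = 15.75.
So producers capture 15.75/36 = 0.4375 of each unit of subsidy.

Producer share = 0.4375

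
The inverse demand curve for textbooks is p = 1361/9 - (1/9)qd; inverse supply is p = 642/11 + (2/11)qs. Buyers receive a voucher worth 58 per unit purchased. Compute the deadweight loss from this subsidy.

Pre-subsidy: 1361/9 - (1/9)q = 642/11 + (2/11)q gives q* = 317 and p* = 116.
With the rebate, buyers effectively pay pb = ps − 58, where ps is the price sellers receive.
On the curves, pb = 1361/9 - (1/9)q and ps = 642/11 + (2/11)q; the wedge ps − pb = 58 gives 642/11 + (2/11)q − (1361/9 - (1/9)q) = 58, so q' = 515.
Then pb = 1361/9 − (1/9)·515 = 94 and ps = 642/11 + (2/11)·515 = 152.
The subsidy expands output by 515 − 317 = 198 past the efficient level; on those units the gap between marginal cost and willingness to pay runs from 0 up to 58.
DWL = ½ × 58 × 198 = 5742.

Deadweight loss = 5742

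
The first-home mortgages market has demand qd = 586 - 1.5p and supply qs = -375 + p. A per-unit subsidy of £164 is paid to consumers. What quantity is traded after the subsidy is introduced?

q' = 107.8

Pre-subsidy: 586 - 1.5p = -375 + p gives p* = 384.4, q* = 9.4.
With the rebate, buyers effectively pay pb = ps − 164, where ps is the price sellers receive.
Demand in terms of ps becomes qd = 586 − 1.5(ps − 164) = 832 - 1.5ps. Setting this equal to supply: 832 - 1.5ps = -375 + ps, so ps = 482.8.
Buyers pay pb = 482.8 − 164 = 318.8; q' = -375 + 1·482.8 = 107.8.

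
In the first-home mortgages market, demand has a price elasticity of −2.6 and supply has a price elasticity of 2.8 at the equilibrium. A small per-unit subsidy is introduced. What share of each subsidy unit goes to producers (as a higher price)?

For a small subsidy around the equilibrium, the benefit split depends on the relative slopes, which at a point are proportional to the elasticities.
Buyer share = εs/(εs + |εd|) = 2.8/(2.8 + 2.6) = 14/27; seller share = |εd|/(εs + |εd|) = 13/27.
So producers capture 13/27 of the subsidy.

Producer share = 13/27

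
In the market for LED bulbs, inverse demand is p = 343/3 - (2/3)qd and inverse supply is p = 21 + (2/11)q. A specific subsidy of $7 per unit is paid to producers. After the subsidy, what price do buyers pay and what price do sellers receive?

Pre-subsidy: 343/3 - (2/3)q = 21 + (2/11)q gives q* = 110 and p* = 41.
With the subsidy, sellers receive ps = pb + 7 for each unit, where pb is the price buyers pay.
On the curves, pb = 343/3 - (2/3)q and ps = 21 + (2/11)q; the wedge ps − pb = 7 gives 21 + (2/11)q − (343/3 - (2/3)q) = 7, so q' = 118.25.
Then pb = 343/3 − (2/3)·118.25 = 35.5 and ps = 21 + (2/11)·118.25 = 42.5.

Buyers pay $35.5; sellers receive $42.5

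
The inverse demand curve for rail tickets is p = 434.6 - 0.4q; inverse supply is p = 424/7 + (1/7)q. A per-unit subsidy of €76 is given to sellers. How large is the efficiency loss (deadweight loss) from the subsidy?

Pre-subsidy: 434.6 - 0.4q = 424/7 + (1/7)q gives q* = 689 and p* = 159.
With the subsidy, sellers receive ps = pb + 76 for each unit, where pb is the price buyers pay.
On the curves, pb = 434.6 - 0.4q and ps = 424/7 + (1/7)q; the wedge ps − pb = 76 gives 424/7 + (1/7)q − (434.6 - 0.4q) = 76, so q' = 829.
Then pb = 434.6 − 0.4·829 = 103 and ps = 424/7 + (1/7)·829 = 179.
The subsidy expands output by 829 − 689 = 140 past the efficient level; on those units the gap between marginal cost and willingness to pay runs from 0 up to 76.
DWL = ½ × 76 × 140 = 5320.

Deadweight loss = €5320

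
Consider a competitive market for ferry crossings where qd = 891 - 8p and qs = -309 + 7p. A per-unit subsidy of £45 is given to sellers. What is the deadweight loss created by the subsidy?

Pre-subsidy: 891 - 8p = -309 + 7p gives p* = 80, q* = 251.
With the subsidy, sellers receive ps = pb + 45 for each unit, where pb is the price buyers pay.
Supply in terms of pb becomes qs = -309 + 7(pb + 45) = 6 + 7pb. Setting this equal to demand: 891 - 8pb = 6 + 7pb, so pb = 59.
Sellers receive ps = 59 + 45 = 104; q' = 891 − 8·59 = 419.
The subsidy expands output by 419 − 251 = 168 past the efficient level; on those units the gap between marginal cost and willingness to pay runs from 0 up to 45.
DWL = ½ × 45 × 168 = 3780.

Deadweight loss = £3780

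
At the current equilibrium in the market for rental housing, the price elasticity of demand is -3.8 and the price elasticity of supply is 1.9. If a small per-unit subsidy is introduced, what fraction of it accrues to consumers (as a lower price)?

For a small subsidy around the equilibrium, the benefit split depends on the relative slopes, which at a point are proportional to the elasticities.
Buyer share = εs/(εs + |εd|) = 1.9/(1.9 + 3.8) = 1/3; seller share = |εd|/(εs + |εd|) = 2/3.

Consumer share = 1/3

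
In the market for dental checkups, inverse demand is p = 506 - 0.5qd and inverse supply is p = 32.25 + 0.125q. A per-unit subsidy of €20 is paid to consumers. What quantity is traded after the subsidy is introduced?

q' = 790

Pre-subsidy: 506 - 0.5q = 32.25 + 0.125q gives q* = 758 and p* = 127.
With the rebate, buyers effectively pay pb = ps − 20, where ps is the price sellers receive.
On the curves, pb = 506 - 0.5q and ps = 32.25 + 0.125q; the wedge ps − pb = 20 gives 32.25 + 0.125q − (506 - 0.5q) = 20, so q' = 790.
Then pb = 506 − 0.5·790 = 111 and ps = 32.25 + 0.125·790 = 131.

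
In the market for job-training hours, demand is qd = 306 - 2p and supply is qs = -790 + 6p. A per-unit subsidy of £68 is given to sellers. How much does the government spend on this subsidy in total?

Pre-subsidy: 306 - 2p = -790 + 6p gives p* = 137, q* = 32.
With the subsidy, sellers receive ps = pb + 68 for each unit, where pb is the price buyers pay.
Supply in terms of pb becomes qs = -790 + 6(pb + 68) = -382 + 6pb. Setting this equal to demand: 306 - 2pb = -382 + 6pb, so pb = 86.
Sellers receive ps = 86 + 68 = 154; q' = 306 − 2·86 = 134.
Government outlay = subsidy × quantity = 68 × 134 = 9112.

Government cost = £9112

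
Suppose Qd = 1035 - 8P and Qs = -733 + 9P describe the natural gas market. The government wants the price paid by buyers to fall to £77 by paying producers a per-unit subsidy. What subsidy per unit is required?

At a buyer price of 77, quantity demanded is 1035 − 8·77 = 419.
Sellers supply 419 only when they receive Ps with -733 + 9·Ps = 419, i.e. Ps = 128.
s = Ps − Pb = 128 − 77 = 51.

Required subsidy s = £51 per unit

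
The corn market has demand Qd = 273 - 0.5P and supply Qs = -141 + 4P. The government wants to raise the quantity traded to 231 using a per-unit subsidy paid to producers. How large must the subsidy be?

At Q = 231, invert demand for the buyer price: Pb = (273 − 231)/0.5 = 84; invert supply for the seller price: Ps = (231 − (-141))/4 = 93.
The subsidy must fill the gap: s = Ps − Pb = 93 − 84 = 9.

Required subsidy s = 9 per unit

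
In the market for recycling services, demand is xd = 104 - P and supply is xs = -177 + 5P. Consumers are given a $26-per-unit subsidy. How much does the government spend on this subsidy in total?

Government cost = 6149/3

Pre-subsidy: 104 - P = -177 + 5P gives P* = 281/6, x* = 343/6.
With the rebate, buyers effectively pay Pb = Ps − 26, where Ps is the price sellers receive.
Demand in terms of Ps becomes xd = 104 − 1(Ps − 26) = 130 - Ps. Setting this equal to supply: 130 - Ps = -177 + 5Ps, so Ps = 307/6.
Buyers pay Pb = 307/6 − 26 = 151/6; x' = -177 + 5·(307/6) = 473/6.
Government outlay = subsidy × quantity = 26 × 473/6 = 6149/3.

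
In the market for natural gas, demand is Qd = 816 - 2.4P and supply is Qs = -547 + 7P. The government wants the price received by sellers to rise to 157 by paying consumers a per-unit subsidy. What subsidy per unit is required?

At a seller price of 157, quantity supplied is -547 + 7·157 = 552.
Buyers absorb 552 only when they pay Pb with 816 − 2.4·Pb = 552, i.e. Pb = 110.
s = Ps − Pb = 157 − 110 = 47.

Required subsidy s = 47 per unit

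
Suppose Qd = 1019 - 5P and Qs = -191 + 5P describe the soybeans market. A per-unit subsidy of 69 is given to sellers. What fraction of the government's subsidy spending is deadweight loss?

Pre-subsidy: 1019 - 5P = -191 + 5P gives P* = 121, Q* = 414.
With the subsidy, sellers receive Ps = Pb + 69 for each unit, where Pb is the price buyers pay.
Supply in terms of Pb becomes Qs = -191 + 5(Pb + 69) = 154 + 5Pb. Setting this equal to demand: 1019 - 5Pb = 154 + 5Pb, so Pb = 86.5.
Sellers receive Ps = 86.5 + 69 = 155.5; Q' = 1019 − 5·86.5 = 586.5.
ΔCS = ½(414 + 586.5)(121 − 86.5) = 17258.625; ΔPS = ½(414 + 586.5)(155.5 − 121) = 17258.625.
Government spending = 69 × 586.5 = 40468.5.
DWL = ½ × 69 × (586.5 − 414) = 5951.25; fraction = 5951.25 / 40468.5 = 5/34.

DWL / government spending = 5/34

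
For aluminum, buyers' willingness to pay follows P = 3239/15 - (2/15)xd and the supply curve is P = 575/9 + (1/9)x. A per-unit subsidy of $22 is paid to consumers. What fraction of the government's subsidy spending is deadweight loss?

Pre-subsidy: 3239/15 - (2/15)x = 575/9 + (1/9)x gives x* = 622 and P* = 133.
With the rebate, buyers effectively pay Pb = Ps − 22, where Ps is the price sellers receive.
On the curves, Pb = 3239/15 - (2/15)x and Ps = 575/9 + (1/9)x; the wedge Ps − Pb = 22 gives 575/9 + (1/9)x − (3239/15 - (2/15)x) = 22, so x' = 712.
Then Pb = 3239/15 − (2/15)·712 = 121 and Ps = 575/9 + (1/9)·712 = 143.
ΔCS = ½(622 + 712)(133 − 121) = 8004; ΔPS = ½(622 + 712)(143 − 133) = 6670.
Government spending = 22 × 712 = 15664.
DWL = ½ × 22 × (712 − 622) = 990; fraction = 990 / 15664 = 45/712.

DWL / government spending = 45/712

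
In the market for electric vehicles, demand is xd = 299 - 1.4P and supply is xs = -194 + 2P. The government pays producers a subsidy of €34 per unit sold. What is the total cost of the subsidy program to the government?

Pre-subsidy: 299 - 1.4P = -194 + 2P gives P* = 145, x* = 96.
With the subsidy, sellers receive Ps = Pb + 34 for each unit, where Pb is the price buyers pay.
Supply in terms of Pb becomes xs = -194 + 2(Pb + 34) = -126 + 2Pb. Setting this equal to demand: 299 - 1.4Pb = -126 + 2Pb, so Pb = 125.
Sellers receive Ps = 125 + 34 = 159; x' = 299 − 1.4·125 = 124.
Government outlay = subsidy × quantity = 34 × 124 = 4216.

Government cost = €4216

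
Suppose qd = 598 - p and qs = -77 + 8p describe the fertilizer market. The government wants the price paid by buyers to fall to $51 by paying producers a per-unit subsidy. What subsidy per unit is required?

Required subsidy s = $27 per unit

At a buyer price of 51, quantity demanded is 598 − 1·51 = 547.
Sellers supply 547 only when they receive ps with -77 + 8·ps = 547, i.e. ps = 78.
s = ps − pb = 78 − 51 = 27.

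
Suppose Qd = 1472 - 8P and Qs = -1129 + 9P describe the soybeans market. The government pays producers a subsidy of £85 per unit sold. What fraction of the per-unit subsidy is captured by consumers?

Pre-subsidy: 1472 - 8P = -1129 + 9P gives P* = 153, Q* = 248.
With the subsidy, sellers receive Ps = Pb + 85 for each unit, where Pb is the price buyers pay.
Supply in terms of Pb becomes Qs = -1129 + 9(Pb + 85) = -364 + 9Pb. Setting this equal to demand: 1472 - 8Pb = -364 + 9Pb, so Pb = 108.
Sellers receive Ps = 108 + 85 = 193; Q' = 1472 − 8·108 = 608.
Buyers' price falls by P* − Pb = 153 − 108 = 45; sellers' price rises by Ps − P* = 193 − 153 = 40.
So consumers capture 45/85 = 9/17 of each unit of subsidy.

Consumer share = 9/17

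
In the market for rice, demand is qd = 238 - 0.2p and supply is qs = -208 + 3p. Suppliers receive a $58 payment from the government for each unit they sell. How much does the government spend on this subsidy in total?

Government cost = $12818

Pre-subsidy: 238 - 0.2p = -208 + 3p gives p* = 139.375, q* = 210.125.
With the subsidy, sellers receive ps = pb + 58 for each unit, where pb is the price buyers pay.
Supply in terms of pb becomes qs = -208 + 3(pb + 58) = -34 + 3pb. Setting this equal to demand: 238 - 0.2pb = -34 + 3pb, so pb = 85.
Sellers receive ps = 85 + 58 = 143; q' = 238 − 0.2·85 = 221.
Government outlay = subsidy × quantity = 58 × 221 = 12818.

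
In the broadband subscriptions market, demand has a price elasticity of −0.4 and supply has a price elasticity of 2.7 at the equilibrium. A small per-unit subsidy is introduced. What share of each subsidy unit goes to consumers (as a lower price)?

For a small subsidy around the equilibrium, the benefit split depends on the relative slopes, which at a point are proportional to the elasticities.
Buyer share = εs/(εs + |εd|) = 2.7/(2.7 + 0.4) = 27/31; seller share = |εd|/(εs + |εd|) = 4/31.

Consumer share = 27/31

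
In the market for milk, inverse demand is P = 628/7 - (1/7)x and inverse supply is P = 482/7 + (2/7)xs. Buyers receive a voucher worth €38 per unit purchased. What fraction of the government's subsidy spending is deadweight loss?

Pre-subsidy: 628/7 - (1/7)x = 482/7 + (2/7)x gives x* = 146/3 and P* = 1738/21.
With the rebate, buyers effectively pay Pb = Ps − 38, where Ps is the price sellers receive.
On the curves, Pb = 628/7 - (1/7)x and Ps = 482/7 + (2/7)x; the wedge Ps − Pb = 38 gives 482/7 + (2/7)x − (628/7 - (1/7)x) = 38, so x' = 412/3.
Then Pb = 628/7 − (1/7)·(412/3) = 1472/21 and Ps = 482/7 + (2/7)·(412/3) = 2270/21.
ΔCS = ½(146/3 + 412/3)(1738/21 − 1472/21) = 1178; ΔPS = ½(146/3 + 412/3)(2270/21 − 1738/21) = 2356.
Government spending = 38 × 412/3 = 15656/3.
DWL = ½ × 38 × (412/3 − 146/3) = 5054/3; fraction = (5054/3) / (15656/3) = 133/412.

DWL / government spending = 133/412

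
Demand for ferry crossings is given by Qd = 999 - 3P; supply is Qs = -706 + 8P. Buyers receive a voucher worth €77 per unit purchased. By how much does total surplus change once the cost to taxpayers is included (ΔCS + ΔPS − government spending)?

Net change in total surplus = -€6468

Pre-subsidy: 999 - 3P = -706 + 8P gives P* = 155, Q* = 534.
With the rebate, buyers effectively pay Pb = Ps − 77, where Ps is the price sellers receive.
Demand in terms of Ps becomes Qd = 999 − 3(Ps − 77) = 1230 - 3Ps. Setting this equal to supply: 1230 - 3Ps = -706 + 8Ps, so Ps = 176.
Buyers pay Pb = 176 − 77 = 99; Q' = -706 + 8·176 = 702.
ΔCS = ½(534 + 702)(155 − 99) = 34608; ΔPS = ½(534 + 702)(176 − 155) = 12978.
Government spending = 77 × 702 = 54054.
Net change = 34608 + 12978 − 54054 = -6468. The loss equals the DWL triangle ½·77·168.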